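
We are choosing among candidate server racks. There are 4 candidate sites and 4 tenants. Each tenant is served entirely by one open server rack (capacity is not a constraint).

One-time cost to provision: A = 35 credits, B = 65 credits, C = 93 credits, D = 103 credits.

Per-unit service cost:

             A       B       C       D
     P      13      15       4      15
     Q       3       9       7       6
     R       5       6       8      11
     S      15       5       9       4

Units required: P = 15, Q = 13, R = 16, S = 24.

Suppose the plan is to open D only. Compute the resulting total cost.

Each tenant is assigned to its cheapest site among the open ones.
{D}: P→D 15·15=225, Q→D 6·13=78, R→D 11·16=176, S→D 4·24=96. Service 575; fixed 103; total 678.

Total cost: 678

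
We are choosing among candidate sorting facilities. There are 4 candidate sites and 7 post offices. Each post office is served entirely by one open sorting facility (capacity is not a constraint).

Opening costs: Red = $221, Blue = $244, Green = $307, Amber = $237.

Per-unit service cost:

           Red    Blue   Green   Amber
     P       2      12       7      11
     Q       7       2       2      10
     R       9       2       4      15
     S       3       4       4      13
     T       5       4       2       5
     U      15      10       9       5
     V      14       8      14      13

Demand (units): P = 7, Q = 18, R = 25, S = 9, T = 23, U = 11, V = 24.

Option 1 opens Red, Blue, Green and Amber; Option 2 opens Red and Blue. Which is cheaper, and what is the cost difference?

Option 2 is cheaper by 443.

Option 1: {Red, Blue, Green, Amber}: P→Red 2·7=14, Q→Blue 2·18=36, R→Blue 2·25=50, S→Red 3·9=27, T→Green 2·23=46, U→Amber 5·11=55, V→Blue 8·24=192. Service 420; fixed 1009; total 1429.
Option 2: {Red, Blue}: P→Red 2·7=14, Q→Blue 2·18=36, R→Blue 2·25=50, S→Red 3·9=27, T→Blue 4·23=92, U→Blue 10·11=110, V→Blue 8·24=192. Service 521; fixed 465; total 986.
Difference: |1429 − 986| = 443.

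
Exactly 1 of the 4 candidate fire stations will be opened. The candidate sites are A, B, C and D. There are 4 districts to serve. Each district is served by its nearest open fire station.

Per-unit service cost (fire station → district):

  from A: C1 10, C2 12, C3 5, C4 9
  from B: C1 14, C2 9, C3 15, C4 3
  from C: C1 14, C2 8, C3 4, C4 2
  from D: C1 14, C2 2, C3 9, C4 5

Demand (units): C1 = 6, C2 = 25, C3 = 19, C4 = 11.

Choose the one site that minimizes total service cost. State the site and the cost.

Choose D only; total service cost 360.

With exactly 1 open, each district uses its cheapest among the chosen.
{D}: C1→D 14·6=84, C2→D 2·25=50, C3→D 9·19=171, C4→D 5·11=55. Service cost 360.
{C}: service cost 382
{A}: service cost 554
Among all 4 size-1 choices, {D} is lowest.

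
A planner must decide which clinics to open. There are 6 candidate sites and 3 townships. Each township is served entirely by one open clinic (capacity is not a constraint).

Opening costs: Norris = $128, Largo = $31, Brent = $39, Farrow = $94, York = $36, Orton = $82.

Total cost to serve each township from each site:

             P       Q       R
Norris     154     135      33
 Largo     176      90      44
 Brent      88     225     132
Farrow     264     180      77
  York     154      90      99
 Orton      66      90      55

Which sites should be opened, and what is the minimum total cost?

Open Largo and Brent; minimum total cost 292.

For any fixed open set, each township goes to its cheapest open site; total = fixed + service.
{Largo, Brent}: P→Brent 88, Q→Largo 90, R→Largo 44. Service 222; fixed 70; total 292.
{Orton}: P→Orton 66, Q→Orton 90, R→Orton 55. Service 211; fixed 82; total 293.
{Largo, Orton}: service 200 + fixed 113 = 313
{Norris, Largo, Brent, Farrow, York, Orton}: service 189 + fixed 410 = 599
No other subset beats 292.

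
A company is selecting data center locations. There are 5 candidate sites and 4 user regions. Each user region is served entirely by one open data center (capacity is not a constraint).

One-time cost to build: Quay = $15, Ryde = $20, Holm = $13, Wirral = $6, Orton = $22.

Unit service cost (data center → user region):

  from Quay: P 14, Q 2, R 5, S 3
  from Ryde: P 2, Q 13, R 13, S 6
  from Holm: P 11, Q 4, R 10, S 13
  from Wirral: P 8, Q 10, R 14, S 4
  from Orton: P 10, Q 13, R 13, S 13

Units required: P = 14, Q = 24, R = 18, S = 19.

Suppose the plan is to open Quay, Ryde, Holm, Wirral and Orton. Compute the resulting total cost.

Each user region is assigned to its cheapest site among the open ones.
{Quay, Ryde, Holm, Wirral, Orton}: P→Ryde 2·14=28, Q→Quay 2·24=48, R→Quay 5·18=90, S→Quay 3·19=57. Service 223; fixed 76; total 299.

Total cost: 299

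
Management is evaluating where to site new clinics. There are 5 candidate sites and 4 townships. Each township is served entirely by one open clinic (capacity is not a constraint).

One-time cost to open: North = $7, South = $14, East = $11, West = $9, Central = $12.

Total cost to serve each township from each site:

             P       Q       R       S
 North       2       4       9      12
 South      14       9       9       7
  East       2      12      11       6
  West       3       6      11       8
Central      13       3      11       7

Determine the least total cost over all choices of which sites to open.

Minimum total cost: 34

For any fixed open set, each township goes to its cheapest open site; total = fixed + service.
{North}: P→North 2, Q→North 4, R→North 9, S→North 12. Service 27; fixed 7; total 34.
{West}: P→West 3, Q→West 6, R→West 11, S→West 8. Service 28; fixed 9; total 37.
{North, East}: service 21 + fixed 18 = 39
{North, South, East, West, Central}: P→North 2, Q→Central 3, R→North 9, S→East 6. Service 20; fixed 53; total 73.
No other subset beats 34.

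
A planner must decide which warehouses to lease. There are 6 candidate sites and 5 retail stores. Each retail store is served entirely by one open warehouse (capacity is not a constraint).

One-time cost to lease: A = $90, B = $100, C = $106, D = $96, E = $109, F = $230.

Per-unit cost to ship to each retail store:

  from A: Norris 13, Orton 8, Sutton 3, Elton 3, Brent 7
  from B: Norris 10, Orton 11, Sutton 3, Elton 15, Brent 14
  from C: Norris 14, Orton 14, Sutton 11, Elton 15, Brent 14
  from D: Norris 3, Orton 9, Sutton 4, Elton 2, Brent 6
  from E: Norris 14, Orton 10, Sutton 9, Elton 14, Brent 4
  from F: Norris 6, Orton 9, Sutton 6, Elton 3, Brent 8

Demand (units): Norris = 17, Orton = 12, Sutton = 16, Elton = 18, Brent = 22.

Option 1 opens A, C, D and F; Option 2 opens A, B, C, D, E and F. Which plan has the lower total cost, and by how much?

Option 1 is cheaper by 165.

Option 1: {A, C, D, F}: Norris→D 3·17=51, Orton→A 8·12=96, Sutton→A 3·16=48, Elton→D 2·18=36, Brent→D 6·22=132. Service 363; fixed 522; total 885.
Option 2: {A, B, C, D, E, F}: Norris→D 3·17=51, Orton→A 8·12=96, Sutton→A 3·16=48, Elton→D 2·18=36, Brent→E 4·22=88. Service 319; fixed 731; total 1050.
Difference: |885 − 1050| = 165.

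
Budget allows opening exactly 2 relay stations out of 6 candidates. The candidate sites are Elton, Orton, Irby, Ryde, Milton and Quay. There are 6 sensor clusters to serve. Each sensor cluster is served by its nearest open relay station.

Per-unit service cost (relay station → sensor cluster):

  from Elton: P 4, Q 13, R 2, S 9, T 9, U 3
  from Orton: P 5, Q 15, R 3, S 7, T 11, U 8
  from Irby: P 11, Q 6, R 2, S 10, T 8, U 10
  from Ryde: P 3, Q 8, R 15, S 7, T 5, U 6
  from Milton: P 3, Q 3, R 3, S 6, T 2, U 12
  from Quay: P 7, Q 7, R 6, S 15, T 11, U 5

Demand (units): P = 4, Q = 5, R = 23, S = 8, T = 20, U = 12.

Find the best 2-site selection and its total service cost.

Choose Elton and Milton; total service cost 197.

With exactly 2 open, each sensor cluster uses its cheapest among the chosen.
{Elton, Milton}: P→Milton 3·4=12, Q→Milton 3·5=15, R→Elton 2·23=46, S→Milton 6·8=48, T→Milton 2·20=40, U→Elton 3·12=36. Service cost 197.
{Milton, Quay}: service cost 244
{Ryde, Milton}: service cost 256
Among all 15 size-2 choices, {Elton, Milton} is lowest.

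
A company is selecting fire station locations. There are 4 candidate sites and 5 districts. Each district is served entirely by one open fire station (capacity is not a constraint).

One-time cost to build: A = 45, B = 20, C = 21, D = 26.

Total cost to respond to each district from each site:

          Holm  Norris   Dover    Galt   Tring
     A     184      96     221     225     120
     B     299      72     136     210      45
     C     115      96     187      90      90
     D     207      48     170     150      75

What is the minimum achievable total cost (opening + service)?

For any fixed open set, each district goes to its cheapest open site; total = fixed + service.
{B, C}: Holm→C 115, Norris→B 72, Dover→B 136, Galt→C 90, Tring→B 45. Service 458; fixed 41; total 499.
{B, C, D}: service 434 + fixed 67 = 501
{A, B, C}: Holm→C 115, Norris→B 72, Dover→B 136, Galt→C 90, Tring→B 45. Service 458; fixed 86; total 544.
{A, B, C, D}: service 434 + fixed 112 = 546
No other subset beats 499.

Minimum total cost: 499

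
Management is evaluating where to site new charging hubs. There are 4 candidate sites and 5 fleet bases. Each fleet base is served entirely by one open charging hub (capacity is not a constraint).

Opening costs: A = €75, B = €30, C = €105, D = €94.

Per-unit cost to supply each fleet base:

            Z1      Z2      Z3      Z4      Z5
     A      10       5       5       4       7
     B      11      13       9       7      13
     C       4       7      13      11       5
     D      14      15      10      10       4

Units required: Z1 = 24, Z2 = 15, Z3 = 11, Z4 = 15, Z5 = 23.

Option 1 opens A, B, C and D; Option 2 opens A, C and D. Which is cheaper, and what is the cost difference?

Option 2 is cheaper by 30.

Option 1: {A, B, C, D}: Z1→C 4·24=96, Z2→A 5·15=75, Z3→A 5·11=55, Z4→A 4·15=60, Z5→D 4·23=92. Service 378; fixed 304; total 682.
Option 2: {A, C, D}: Z1→C 4·24=96, Z2→A 5·15=75, Z3→A 5·11=55, Z4→A 4·15=60, Z5→D 4·23=92. Service 378; fixed 274; total 652.
Difference: |682 − 652| = 30.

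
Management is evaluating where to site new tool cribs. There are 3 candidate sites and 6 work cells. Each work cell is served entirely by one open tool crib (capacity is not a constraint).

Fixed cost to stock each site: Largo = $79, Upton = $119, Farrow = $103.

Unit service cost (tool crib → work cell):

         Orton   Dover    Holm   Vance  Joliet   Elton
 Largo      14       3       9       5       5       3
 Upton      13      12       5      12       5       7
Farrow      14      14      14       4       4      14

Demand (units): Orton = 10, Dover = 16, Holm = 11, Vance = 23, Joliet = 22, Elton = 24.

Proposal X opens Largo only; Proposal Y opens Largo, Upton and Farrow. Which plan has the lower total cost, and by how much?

Proposal X is cheaper by 123.

Proposal X: {Largo}: Orton→Largo 14·10=140, Dover→Largo 3·16=48, Holm→Largo 9·11=99, Vance→Largo 5·23=115, Joliet→Largo 5·22=110, Elton→Largo 3·24=72. Service 584; fixed 79; total 663.
Proposal Y: {Largo, Upton, Farrow}: Orton→Upton 13·10=130, Dover→Largo 3·16=48, Holm→Upton 5·11=55, Vance→Farrow 4·23=92, Joliet→Farrow 4·22=88, Elton→Largo 3·24=72. Service 485; fixed 301; total 786.
Difference: |663 − 786| = 123.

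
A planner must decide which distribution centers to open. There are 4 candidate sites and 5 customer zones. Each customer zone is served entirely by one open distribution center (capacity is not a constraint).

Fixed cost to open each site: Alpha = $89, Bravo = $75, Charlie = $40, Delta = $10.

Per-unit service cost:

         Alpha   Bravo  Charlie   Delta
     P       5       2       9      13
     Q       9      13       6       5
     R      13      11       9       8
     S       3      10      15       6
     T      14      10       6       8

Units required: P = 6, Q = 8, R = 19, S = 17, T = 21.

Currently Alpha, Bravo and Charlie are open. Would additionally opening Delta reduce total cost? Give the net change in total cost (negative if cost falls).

Yes — net change −17 (cost falls by 17).

Current service cost with {Alpha, Bravo, Charlie}: 408.
Adding Delta: each customer zone re-picks its cheapest; new service cost 381, saving 27.
Extra fixed cost: 10. Net change = 10 − 27 = -17.
(Totals: 612 → 595.)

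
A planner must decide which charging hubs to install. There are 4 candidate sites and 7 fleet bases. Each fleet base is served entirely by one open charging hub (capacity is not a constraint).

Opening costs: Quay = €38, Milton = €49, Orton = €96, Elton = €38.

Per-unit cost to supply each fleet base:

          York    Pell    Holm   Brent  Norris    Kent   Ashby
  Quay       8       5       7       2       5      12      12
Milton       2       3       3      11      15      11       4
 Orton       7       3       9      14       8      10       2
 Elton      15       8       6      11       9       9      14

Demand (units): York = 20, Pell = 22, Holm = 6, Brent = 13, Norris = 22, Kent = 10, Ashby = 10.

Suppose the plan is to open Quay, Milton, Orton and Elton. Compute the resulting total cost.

Total cost: 591

Each fleet base is assigned to its cheapest site among the open ones.
{Quay, Milton, Orton, Elton}: York→Milton 2·20=40, Pell→Milton 3·22=66, Holm→Milton 3·6=18, Brent→Quay 2·13=26, Norris→Quay 5·22=110, Kent→Elton 9·10=90, Ashby→Orton 2·10=20. Service 370; fixed 221; total 591.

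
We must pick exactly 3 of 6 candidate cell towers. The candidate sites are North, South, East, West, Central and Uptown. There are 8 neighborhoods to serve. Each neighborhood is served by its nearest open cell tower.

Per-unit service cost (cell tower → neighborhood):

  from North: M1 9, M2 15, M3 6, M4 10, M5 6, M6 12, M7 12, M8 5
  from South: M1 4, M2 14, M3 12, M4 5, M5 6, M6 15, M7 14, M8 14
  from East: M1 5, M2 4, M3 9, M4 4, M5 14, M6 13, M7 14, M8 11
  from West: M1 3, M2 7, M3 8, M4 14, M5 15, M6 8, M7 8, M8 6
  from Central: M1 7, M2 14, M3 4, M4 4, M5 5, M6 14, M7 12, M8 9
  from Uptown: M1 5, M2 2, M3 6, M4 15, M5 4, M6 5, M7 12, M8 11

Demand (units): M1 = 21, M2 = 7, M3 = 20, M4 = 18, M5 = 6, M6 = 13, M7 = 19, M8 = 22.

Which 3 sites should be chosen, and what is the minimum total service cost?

With exactly 3 open, each neighborhood uses its cheapest among the chosen.
{West, Central, Uptown}: M1→West 3·21=63, M2→Uptown 2·7=14, M3→Central 4·20=80, M4→Central 4·18=72, M5→Uptown 4·6=24, M6→Uptown 5·13=65, M7→West 8·19=152, M8→West 6·22=132. Service cost 602.
{East, West, Uptown}: service cost 642
{North, West, Central}: service cost 660
Among all 20 size-3 choices, {West, Central, Uptown} is lowest.

Choose West, Central and Uptown; total service cost 602.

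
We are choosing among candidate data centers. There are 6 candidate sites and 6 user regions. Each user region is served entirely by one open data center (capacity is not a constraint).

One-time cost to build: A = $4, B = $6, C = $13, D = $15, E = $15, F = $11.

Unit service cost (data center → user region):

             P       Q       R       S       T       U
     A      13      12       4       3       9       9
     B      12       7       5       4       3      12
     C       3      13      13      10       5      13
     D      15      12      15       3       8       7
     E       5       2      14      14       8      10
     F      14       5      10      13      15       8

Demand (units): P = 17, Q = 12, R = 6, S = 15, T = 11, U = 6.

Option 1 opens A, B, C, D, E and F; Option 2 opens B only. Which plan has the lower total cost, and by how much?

Option 1: {A, B, C, D, E, F}: P→C 3·17=51, Q→E 2·12=24, R→A 4·6=24, S→A 3·15=45, T→B 3·11=33, U→D 7·6=42. Service 219; fixed 64; total 283.
Option 2: {B}: P→B 12·17=204, Q→B 7·12=84, R→B 5·6=30, S→B 4·15=60, T→B 3·11=33, U→B 12·6=72. Service 483; fixed 6; total 489.
Difference: |283 − 489| = 206.

Option 1 is cheaper by 206.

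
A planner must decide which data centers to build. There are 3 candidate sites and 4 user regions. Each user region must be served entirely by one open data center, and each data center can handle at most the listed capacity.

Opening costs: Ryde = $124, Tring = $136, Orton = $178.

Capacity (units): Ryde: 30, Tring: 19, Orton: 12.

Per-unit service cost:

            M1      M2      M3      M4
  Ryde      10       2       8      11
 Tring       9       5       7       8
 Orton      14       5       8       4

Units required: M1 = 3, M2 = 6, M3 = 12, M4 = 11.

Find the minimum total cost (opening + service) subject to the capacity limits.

Open {Ryde, Tring}: M1→Tring 9·3=27, M2→Ryde 2·6=12, M3→Ryde 8·12=96, M4→Tring 8·11=88.
Loads: Ryde carries 18/30, Tring carries 14/19. Service 223; fixed 260; total 483.
Next best feasible plan costs 484.

Minimum total cost: 483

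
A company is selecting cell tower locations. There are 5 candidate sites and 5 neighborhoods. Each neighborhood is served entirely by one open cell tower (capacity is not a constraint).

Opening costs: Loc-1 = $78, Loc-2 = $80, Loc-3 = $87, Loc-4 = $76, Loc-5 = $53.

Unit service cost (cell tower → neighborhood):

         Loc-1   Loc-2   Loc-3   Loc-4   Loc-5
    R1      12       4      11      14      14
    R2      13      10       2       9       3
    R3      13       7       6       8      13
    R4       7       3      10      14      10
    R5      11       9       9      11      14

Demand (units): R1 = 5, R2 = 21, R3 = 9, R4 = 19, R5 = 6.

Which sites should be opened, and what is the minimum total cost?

Open Loc-2 and Loc-5; minimum total cost 390.

For any fixed open set, each neighborhood goes to its cheapest open site; total = fixed + service.
{Loc-2, Loc-5}: R1→Loc-2 4·5=20, R2→Loc-5 3·21=63, R3→Loc-2 7·9=63, R4→Loc-2 3·19=57, R5→Loc-2 9·6=54. Service 257; fixed 133; total 390.
{Loc-2, Loc-3}: R1→Loc-2 4·5=20, R2→Loc-3 2·21=42, R3→Loc-3 6·9=54, R4→Loc-2 3·19=57, R5→Loc-2 9·6=54. Service 227; fixed 167; total 394.
{Loc-2, Loc-3, Loc-5}: R1→Loc-2 4·5=20, R2→Loc-3 2·21=42, R3→Loc-3 6·9=54, R4→Loc-2 3·19=57, R5→Loc-2 9·6=54. Service 227; fixed 220; total 447.
{Loc-1, Loc-2, Loc-3, Loc-4, Loc-5}: R1→Loc-2 4·5=20, R2→Loc-3 2·21=42, R3→Loc-3 6·9=54, R4→Loc-2 3·19=57, R5→Loc-2 9·6=54. Service 227; fixed 374; total 601.
No other subset beats 390.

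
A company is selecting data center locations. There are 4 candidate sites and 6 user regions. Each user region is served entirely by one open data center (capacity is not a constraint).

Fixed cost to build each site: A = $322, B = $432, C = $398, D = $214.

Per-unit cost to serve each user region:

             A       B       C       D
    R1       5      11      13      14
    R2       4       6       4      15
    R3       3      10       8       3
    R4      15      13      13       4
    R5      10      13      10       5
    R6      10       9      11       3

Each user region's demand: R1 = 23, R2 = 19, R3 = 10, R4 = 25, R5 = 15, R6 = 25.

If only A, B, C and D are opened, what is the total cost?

Total cost: 1837

Each user region is assigned to its cheapest site among the open ones.
{A, B, C, D}: R1→A 5·23=115, R2→A 4·19=76, R3→A 3·10=30, R4→D 4·25=100, R5→D 5·15=75, R6→D 3·25=75. Service 471; fixed 1366; total 1837.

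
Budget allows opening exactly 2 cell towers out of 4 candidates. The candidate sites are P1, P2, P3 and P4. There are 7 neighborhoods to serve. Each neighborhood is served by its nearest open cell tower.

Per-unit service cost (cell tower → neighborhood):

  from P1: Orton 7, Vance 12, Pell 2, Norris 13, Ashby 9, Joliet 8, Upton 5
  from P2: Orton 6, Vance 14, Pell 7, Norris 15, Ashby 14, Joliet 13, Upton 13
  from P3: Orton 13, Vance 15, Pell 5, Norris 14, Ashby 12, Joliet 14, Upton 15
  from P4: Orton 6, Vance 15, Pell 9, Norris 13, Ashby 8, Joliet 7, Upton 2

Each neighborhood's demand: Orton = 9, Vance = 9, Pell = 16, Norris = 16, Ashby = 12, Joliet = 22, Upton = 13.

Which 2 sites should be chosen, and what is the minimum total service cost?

With exactly 2 open, each neighborhood uses its cheapest among the chosen.
{P1, P4}: Orton→P4 6·9=54, Vance→P1 12·9=108, Pell→P1 2·16=32, Norris→P1 13·16=208, Ashby→P4 8·12=96, Joliet→P4 7·22=154, Upton→P4 2·13=26. Service cost 678.
{P1, P2}: service cost 751
{P3, P4}: service cost 753
Among all 6 size-2 choices, {P1, P4} is lowest.

Choose P1 and P4; total service cost 678.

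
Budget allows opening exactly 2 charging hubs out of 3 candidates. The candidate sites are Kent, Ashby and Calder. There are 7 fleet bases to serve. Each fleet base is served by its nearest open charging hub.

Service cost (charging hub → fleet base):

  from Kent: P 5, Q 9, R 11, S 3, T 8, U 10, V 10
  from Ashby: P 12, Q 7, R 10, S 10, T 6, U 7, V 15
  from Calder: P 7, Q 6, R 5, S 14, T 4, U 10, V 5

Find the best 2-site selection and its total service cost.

Choose Kent and Calder; total service cost 38.

With exactly 2 open, each fleet base uses its cheapest among the chosen.
{Kent, Calder}: P→Kent 5, Q→Calder 6, R→Calder 5, S→Kent 3, T→Calder 4, U→Kent 10, V→Calder 5. Service cost 38.
{Ashby, Calder}: service cost 44
{Kent, Ashby}: service cost 48
Among all 3 size-2 choices, {Kent, Calder} is lowest.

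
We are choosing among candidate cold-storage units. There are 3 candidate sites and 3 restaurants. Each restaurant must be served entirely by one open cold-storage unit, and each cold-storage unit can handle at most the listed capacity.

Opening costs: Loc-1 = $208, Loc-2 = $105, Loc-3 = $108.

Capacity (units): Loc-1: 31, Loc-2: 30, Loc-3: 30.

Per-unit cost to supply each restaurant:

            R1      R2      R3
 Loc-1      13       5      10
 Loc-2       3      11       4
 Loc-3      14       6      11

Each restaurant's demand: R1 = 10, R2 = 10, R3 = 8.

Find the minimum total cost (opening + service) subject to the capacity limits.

Minimum total cost: 277

Open {Loc-2}: R1→Loc-2 3·10=30, R2→Loc-2 11·10=110, R3→Loc-2 4·8=32.
Loads: Loc-2 carries 28/30. Service 172; fixed 105; total 277.
Next best feasible plan costs 335.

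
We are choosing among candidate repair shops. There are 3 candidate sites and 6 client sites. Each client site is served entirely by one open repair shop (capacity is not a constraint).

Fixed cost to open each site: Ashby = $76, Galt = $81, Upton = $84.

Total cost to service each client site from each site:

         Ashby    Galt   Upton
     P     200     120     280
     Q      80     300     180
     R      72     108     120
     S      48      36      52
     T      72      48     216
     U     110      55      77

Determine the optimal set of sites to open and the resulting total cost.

For any fixed open set, each client site goes to its cheapest open site; total = fixed + service.
{Ashby, Galt}: P→Galt 120, Q→Ashby 80, R→Ashby 72, S→Galt 36, T→Galt 48, U→Galt 55. Service 411; fixed 157; total 568.
{Ashby, Galt, Upton}: service 411 + fixed 241 = 652
{Ashby}: service 582 + fixed 76 = 658
(All 7 nonempty subsets were checked; Ashby and Galt is lowest.)

Open Ashby and Galt; minimum total cost 568.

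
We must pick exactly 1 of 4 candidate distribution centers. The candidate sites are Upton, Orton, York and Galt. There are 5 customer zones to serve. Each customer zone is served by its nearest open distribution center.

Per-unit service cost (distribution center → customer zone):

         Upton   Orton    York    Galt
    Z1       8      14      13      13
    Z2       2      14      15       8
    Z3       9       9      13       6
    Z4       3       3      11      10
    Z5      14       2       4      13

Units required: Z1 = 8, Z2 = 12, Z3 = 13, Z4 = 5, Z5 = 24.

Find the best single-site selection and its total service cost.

With exactly 1 open, each customer zone uses its cheapest among the chosen.
{Orton}: Z1→Orton 14·8=112, Z2→Orton 14·12=168, Z3→Orton 9·13=117, Z4→Orton 3·5=15, Z5→Orton 2·24=48. Service cost 460.
{Upton}: service cost 556
{York}: service cost 604
Among all 4 size-1 choices, {Orton} is lowest.

Choose Orton only; total service cost 460.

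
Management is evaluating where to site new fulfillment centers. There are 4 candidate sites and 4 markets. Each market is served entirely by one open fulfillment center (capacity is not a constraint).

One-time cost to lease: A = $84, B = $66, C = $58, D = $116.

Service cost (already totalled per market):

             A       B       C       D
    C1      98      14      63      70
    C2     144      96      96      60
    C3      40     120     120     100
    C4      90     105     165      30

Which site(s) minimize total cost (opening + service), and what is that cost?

Open D only; minimum total cost 376.

For any fixed open set, each market goes to its cheapest open site; total = fixed + service.
{D}: C1→D 70, C2→D 60, C3→D 100, C4→D 30. Service 260; fixed 116; total 376.
{B, D}: service 204 + fixed 182 = 386
{A, B}: C1→B 14, C2→B 96, C3→A 40, C4→A 90. Service 240; fixed 150; total 390.
{A, B, C, D}: service 144 + fixed 324 = 468
No other subset beats 376.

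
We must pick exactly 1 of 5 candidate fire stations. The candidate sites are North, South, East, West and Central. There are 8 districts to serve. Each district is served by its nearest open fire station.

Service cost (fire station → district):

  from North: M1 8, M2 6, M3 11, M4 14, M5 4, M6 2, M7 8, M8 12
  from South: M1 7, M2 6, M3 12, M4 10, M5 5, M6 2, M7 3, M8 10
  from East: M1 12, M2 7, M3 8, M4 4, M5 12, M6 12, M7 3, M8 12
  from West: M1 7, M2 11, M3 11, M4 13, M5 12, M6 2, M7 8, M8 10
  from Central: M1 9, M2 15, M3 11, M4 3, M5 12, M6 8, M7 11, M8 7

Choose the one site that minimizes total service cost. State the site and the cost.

With exactly 1 open, each district uses its cheapest among the chosen.
{South}: M1→South 7, M2→South 6, M3→South 12, M4→South 10, M5→South 5, M6→South 2, M7→South 3, M8→South 10. Service cost 55.
{North}: service cost 65
{East}: service cost 70
Among all 5 size-1 choices, {South} is lowest.

Choose South only; total service cost 55.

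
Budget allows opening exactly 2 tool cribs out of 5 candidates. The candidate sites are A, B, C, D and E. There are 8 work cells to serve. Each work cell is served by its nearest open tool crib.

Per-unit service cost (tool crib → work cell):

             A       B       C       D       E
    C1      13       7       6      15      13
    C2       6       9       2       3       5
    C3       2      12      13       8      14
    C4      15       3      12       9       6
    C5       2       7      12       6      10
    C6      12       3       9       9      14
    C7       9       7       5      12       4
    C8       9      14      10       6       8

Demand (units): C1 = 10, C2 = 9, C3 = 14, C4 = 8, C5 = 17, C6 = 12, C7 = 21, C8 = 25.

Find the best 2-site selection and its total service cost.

With exactly 2 open, each work cell uses its cheapest among the chosen.
{A, B}: C1→B 7·10=70, C2→A 6·9=54, C3→A 2·14=28, C4→B 3·8=24, C5→A 2·17=34, C6→B 3·12=36, C7→B 7·21=147, C8→A 9·25=225. Service cost 618.
{B, D}: service cost 668
{A, C}: service cost 674
Among all 10 size-2 choices, {A, B} is lowest.

Choose A and B; total service cost 618.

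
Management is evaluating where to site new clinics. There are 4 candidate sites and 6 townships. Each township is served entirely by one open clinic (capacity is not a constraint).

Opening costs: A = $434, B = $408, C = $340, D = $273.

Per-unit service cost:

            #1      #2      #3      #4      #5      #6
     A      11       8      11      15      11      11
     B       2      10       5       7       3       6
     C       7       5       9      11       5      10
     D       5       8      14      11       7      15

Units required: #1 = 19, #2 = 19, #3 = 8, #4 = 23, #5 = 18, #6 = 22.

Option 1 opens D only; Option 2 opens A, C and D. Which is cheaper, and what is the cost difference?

Option 1: {D}: #1→D 5·19=95, #2→D 8·19=152, #3→D 14·8=112, #4→D 11·23=253, #5→D 7·18=126, #6→D 15·22=330. Service 1068; fixed 273; total 1341.
Option 2: {A, C, D}: #1→D 5·19=95, #2→C 5·19=95, #3→C 9·8=72, #4→C 11·23=253, #5→C 5·18=90, #6→C 10·22=220. Service 825; fixed 1047; total 1872.
Difference: |1341 − 1872| = 531.

Option 1 is cheaper by 531.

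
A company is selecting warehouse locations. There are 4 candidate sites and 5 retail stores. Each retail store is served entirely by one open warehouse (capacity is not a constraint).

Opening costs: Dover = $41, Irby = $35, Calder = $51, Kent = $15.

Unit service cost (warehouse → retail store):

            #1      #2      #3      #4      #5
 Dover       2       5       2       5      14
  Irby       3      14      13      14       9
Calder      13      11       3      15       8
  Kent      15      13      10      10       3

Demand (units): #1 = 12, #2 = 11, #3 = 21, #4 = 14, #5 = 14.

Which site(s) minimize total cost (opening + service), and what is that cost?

For any fixed open set, each retail store goes to its cheapest open site; total = fixed + service.
{Dover, Kent}: #1→Dover 2·12=24, #2→Dover 5·11=55, #3→Dover 2·21=42, #4→Dover 5·14=70, #5→Kent 3·14=42. Service 233; fixed 56; total 289.
{Dover, Irby, Kent}: service 233 + fixed 91 = 324
{Dover, Calder, Kent}: #1→Dover 2·12=24, #2→Dover 5·11=55, #3→Dover 2·21=42, #4→Dover 5·14=70, #5→Kent 3·14=42. Service 233; fixed 107; total 340.
{Dover, Irby, Calder, Kent}: service 233 + fixed 142 = 375
No other subset beats 289.

Open Dover and Kent; minimum total cost 289.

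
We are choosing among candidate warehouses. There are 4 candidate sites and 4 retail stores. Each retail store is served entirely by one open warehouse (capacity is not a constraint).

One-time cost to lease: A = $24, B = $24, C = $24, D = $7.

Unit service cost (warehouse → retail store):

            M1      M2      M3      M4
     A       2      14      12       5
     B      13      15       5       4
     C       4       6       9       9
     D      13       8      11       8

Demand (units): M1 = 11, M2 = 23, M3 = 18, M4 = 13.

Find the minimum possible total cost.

Minimum total cost: 372

For any fixed open set, each retail store goes to its cheapest open site; total = fixed + service.
{B, C}: M1→C 4·11=44, M2→C 6·23=138, M3→B 5·18=90, M4→B 4·13=52. Service 324; fixed 48; total 372.
{A, B, C}: service 302 + fixed 72 = 374
{B, C, D}: service 324 + fixed 55 = 379
{A, B, C, D}: service 302 + fixed 79 = 381
No other subset beats 372.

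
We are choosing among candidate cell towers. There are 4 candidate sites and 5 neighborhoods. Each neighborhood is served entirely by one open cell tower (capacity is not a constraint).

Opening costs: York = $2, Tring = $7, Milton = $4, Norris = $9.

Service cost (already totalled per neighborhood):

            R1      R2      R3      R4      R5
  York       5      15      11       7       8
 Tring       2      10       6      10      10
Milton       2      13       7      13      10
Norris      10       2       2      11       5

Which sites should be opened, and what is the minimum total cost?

For any fixed open set, each neighborhood goes to its cheapest open site; total = fixed + service.
{York, Norris}: R1→York 5, R2→Norris 2, R3→Norris 2, R4→York 7, R5→Norris 5. Service 21; fixed 11; total 32.
{York, Milton, Norris}: service 18 + fixed 15 = 33
{Milton, Norris}: R1→Milton 2, R2→Norris 2, R3→Norris 2, R4→Norris 11, R5→Norris 5. Service 22; fixed 13; total 35.
{York, Tring, Milton, Norris}: service 18 + fixed 22 = 40
(All 15 nonempty subsets were checked; York and Norris is lowest.)

Open York and Norris; minimum total cost 32.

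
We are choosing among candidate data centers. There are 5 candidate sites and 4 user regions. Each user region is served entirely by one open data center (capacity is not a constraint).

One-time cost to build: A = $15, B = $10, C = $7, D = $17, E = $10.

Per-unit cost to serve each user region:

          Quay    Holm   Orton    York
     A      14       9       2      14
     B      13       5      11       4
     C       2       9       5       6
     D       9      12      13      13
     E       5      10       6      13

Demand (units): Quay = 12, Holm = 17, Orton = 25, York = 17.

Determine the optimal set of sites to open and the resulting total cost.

For any fixed open set, each user region goes to its cheapest open site; total = fixed + service.
{A, B, C}: Quay→C 2·12=24, Holm→B 5·17=85, Orton→A 2·25=50, York→B 4·17=68. Service 227; fixed 32; total 259.
{A, B, C, E}: service 227 + fixed 42 = 269
{A, B, C, D}: service 227 + fixed 49 = 276
{A, B, C, D, E}: service 227 + fixed 59 = 286
No other subset beats 259.

Open A, B and C; minimum total cost 259.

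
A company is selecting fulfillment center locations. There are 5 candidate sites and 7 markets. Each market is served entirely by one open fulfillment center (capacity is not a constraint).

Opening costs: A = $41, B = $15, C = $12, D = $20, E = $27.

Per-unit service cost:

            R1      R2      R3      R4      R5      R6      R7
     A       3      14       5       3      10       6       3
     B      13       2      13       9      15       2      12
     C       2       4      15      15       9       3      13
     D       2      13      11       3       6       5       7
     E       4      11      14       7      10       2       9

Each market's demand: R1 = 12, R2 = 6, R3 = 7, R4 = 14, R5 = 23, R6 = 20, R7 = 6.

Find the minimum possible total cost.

Minimum total cost: 385

For any fixed open set, each market goes to its cheapest open site; total = fixed + service.
{A, B, D}: R1→D 2·12=24, R2→B 2·6=12, R3→A 5·7=35, R4→A 3·14=42, R5→D 6·23=138, R6→B 2·20=40, R7→A 3·6=18. Service 309; fixed 76; total 385.
{A, B, C, D}: R1→C 2·12=24, R2→B 2·6=12, R3→A 5·7=35, R4→A 3·14=42, R5→D 6·23=138, R6→B 2·20=40, R7→A 3·6=18. Service 309; fixed 88; total 397.
{B, D}: service 375 + fixed 35 = 410
{A, B, C, D, E}: R1→C 2·12=24, R2→B 2·6=12, R3→A 5·7=35, R4→A 3·14=42, R5→D 6·23=138, R6→B 2·20=40, R7→A 3·6=18. Service 309; fixed 115; total 424.
No other subset beats 385.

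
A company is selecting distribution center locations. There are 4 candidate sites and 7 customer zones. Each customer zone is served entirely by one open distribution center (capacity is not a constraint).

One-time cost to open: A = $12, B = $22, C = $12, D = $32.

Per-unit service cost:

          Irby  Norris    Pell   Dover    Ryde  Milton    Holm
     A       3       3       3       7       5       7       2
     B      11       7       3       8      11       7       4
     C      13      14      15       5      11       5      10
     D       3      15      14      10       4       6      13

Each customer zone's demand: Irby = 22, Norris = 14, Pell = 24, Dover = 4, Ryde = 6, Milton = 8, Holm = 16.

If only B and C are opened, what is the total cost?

Total cost: 636

Each customer zone is assigned to its cheapest site among the open ones.
{B, C}: Irby→B 11·22=242, Norris→B 7·14=98, Pell→B 3·24=72, Dover→C 5·4=20, Ryde→B 11·6=66, Milton→C 5·8=40, Holm→B 4·16=64. Service 602; fixed 34; total 636.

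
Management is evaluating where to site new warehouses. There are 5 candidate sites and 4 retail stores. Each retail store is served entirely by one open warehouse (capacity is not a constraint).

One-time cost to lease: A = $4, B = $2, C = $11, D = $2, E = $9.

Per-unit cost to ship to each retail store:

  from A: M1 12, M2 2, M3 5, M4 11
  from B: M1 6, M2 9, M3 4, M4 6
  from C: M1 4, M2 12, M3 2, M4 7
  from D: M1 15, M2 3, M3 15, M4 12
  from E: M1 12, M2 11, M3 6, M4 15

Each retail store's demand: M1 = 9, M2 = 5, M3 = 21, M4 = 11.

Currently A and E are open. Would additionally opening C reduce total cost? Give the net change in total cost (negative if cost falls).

Current service cost with {A, E}: 344.
Adding C: each retail store re-picks its cheapest; new service cost 165, saving 179.
Extra fixed cost: 11. Net change = 11 − 179 = -168.
(Totals: 357 → 189.)

Yes — net change −168 (cost falls by 168).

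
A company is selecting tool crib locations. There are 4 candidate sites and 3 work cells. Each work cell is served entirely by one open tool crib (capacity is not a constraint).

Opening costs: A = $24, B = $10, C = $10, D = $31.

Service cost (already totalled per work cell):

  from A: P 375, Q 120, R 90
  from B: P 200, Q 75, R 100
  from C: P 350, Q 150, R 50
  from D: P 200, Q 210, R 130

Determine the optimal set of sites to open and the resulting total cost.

For any fixed open set, each work cell goes to its cheapest open site; total = fixed + service.
{B, C}: P→B 200, Q→B 75, R→C 50. Service 325; fixed 20; total 345.
{A, B, C}: service 325 + fixed 44 = 369
{B, C, D}: service 325 + fixed 51 = 376
{A, B, C, D}: service 325 + fixed 75 = 400
No other subset beats 345.

Open B and C; minimum total cost 345.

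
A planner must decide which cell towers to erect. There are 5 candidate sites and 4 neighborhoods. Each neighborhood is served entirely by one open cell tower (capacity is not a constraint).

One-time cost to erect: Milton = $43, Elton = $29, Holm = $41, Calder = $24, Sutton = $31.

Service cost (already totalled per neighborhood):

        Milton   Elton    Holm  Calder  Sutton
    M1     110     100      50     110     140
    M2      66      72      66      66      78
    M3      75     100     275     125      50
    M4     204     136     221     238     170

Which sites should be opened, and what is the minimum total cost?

For any fixed open set, each neighborhood goes to its cheapest open site; total = fixed + service.
{Elton, Holm, Sutton}: M1→Holm 50, M2→Holm 66, M3→Sutton 50, M4→Elton 136. Service 302; fixed 101; total 403.
{Holm, Sutton}: service 336 + fixed 72 = 408
{Elton, Sutton}: service 358 + fixed 60 = 418
{Milton, Elton, Holm, Calder, Sutton}: service 302 + fixed 168 = 470
No other subset beats 403.

Open Elton, Holm and Sutton; minimum total cost 403.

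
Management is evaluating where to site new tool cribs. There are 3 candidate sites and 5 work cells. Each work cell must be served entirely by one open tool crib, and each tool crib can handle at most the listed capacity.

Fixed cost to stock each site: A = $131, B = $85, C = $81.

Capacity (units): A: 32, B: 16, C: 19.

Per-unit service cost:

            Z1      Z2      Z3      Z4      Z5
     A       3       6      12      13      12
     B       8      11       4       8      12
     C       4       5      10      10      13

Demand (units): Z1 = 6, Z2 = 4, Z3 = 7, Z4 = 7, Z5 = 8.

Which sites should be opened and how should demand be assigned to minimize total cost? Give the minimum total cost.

Open {B, C}: Z1→C 4·6=24, Z2→C 5·4=20, Z3→B 4·7=28, Z4→B 8·7=56, Z5→C 13·8=104.
Loads: B carries 14/16, C carries 18/19. Service 232; fixed 166; total 398.
Next best feasible plan costs 404.

Minimum total cost: 398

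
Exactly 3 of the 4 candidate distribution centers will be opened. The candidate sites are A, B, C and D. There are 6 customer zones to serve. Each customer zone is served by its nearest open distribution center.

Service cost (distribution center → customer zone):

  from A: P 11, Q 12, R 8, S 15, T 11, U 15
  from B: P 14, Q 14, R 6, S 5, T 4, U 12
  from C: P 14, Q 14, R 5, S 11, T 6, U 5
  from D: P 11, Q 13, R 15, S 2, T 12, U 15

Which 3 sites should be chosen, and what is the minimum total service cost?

With exactly 3 open, each customer zone uses its cheapest among the chosen.
{B, C, D}: P→D 11, Q→D 13, R→C 5, S→D 2, T→B 4, U→C 5. Service cost 40.
{A, C, D}: service cost 41
{A, B, C}: service cost 42
Among all 4 size-3 choices, {B, C, D} is lowest.

Choose B, C and D; total service cost 40.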